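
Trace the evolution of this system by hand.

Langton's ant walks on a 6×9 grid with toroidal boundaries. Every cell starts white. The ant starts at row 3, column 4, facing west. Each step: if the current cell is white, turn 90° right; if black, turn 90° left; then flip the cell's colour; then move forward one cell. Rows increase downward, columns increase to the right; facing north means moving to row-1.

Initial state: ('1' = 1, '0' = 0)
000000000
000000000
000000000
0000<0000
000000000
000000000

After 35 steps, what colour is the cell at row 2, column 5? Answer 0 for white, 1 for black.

k=0  000000000
000000000
000000000
0000<0000
000000000
000000000
k=1  000000000
000000000
0000^0000
000010000
000000000
000000000
k=2  000000000
000000000
00001>000
000010000
000000000
000000000
k=3  000000000
000000000
000011000
00001v000
000000000
000000000
k=4  000000000
000000000
000011000
0000<1000
000000000
000000000
k=5  000000000
000000000
000011000
000001000
0000v0000
000000000
k=6  000000000
000000000
000011000
000001000
000<10000
000000000
k=7  000000000
000000000
000011000
000^01000
000110000
000000000
k=8  000000000
000000000
000011000
0001>1000
000110000
000000000
k=9  000000000
000000000
000011000
000111000
0001v0000
000000000
k=10  000000000
000000000
000011000
000111000
00010>000
000000000
k=11  000000000
000000000
000011000
000111000
000101000
00000v000
k=12  000000000
000000000
000011000
000111000
000101000
0000<1000
k=13  000000000
000000000
000011000
000111000
0001^1000
000011000
k=14  000000000
000000000
000011000
000111000
00011>000
000011000
k=15  000000000
000000000
000011000
00011^000
000110000
000011000
k=16  000000000
000000000
000011000
0001<0000
000110000
000011000
k=17  000000000
000000000
000011000
000100000
0001v0000
000011000
k=18  000000000
000000000
000011000
000100000
00010>000
000011000
k=19  000000000
000000000
000011000
000100000
000101000
00001v000
k=20  000000000
000000000
000011000
000100000
000101000
000010>00
k=21  000000v00
000000000
000011000
000100000
000101000
000010100
k=22  00000<100
000000000
000011000
000100000
000101000
000010100
k=23  000001100
000000000
000011000
000100000
000101000
00001^100
k=24  000001100
000000000
000011000
000100000
000101000
000011>00
k=25  000001100
000000000
000011000
000100000
000101^00
000011000
k=26  000001100
000000000
000011000
000100000
0001011>0
000011000
k=27  000001100
000000000
000011000
000100000
000101110
0000110v0
k=28  000001100
000000000
000011000
000100000
000101110
000011<10
k=29  000001100
000000000
000011000
000100000
000101^10
000011110
k=30  000001100
000000000
000011000
000100000
00010<010
000011110
k=31  000001100
000000000
000011000
000100000
000100010
00001v110
k=32  000001100
000000000
000011000
000100000
000100010
000010>10
k=33  000001100
000000000
000011000
000100000
000100^10
000010010
k=34  000001100
000000000
000011000
000100000
0001001>0
000010010
k=35  000001100
000000000
000011000
0001000^0
000100100
000010010

1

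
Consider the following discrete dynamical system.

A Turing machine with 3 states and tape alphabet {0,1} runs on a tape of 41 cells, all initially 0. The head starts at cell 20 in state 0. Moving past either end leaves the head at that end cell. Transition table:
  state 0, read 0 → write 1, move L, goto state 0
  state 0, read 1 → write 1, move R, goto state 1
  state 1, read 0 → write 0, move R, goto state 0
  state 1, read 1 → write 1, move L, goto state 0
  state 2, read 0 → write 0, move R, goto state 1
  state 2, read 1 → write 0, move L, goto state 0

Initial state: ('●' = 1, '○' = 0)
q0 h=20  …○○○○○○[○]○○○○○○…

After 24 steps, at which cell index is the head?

k=0  q0 h=20  …○○○○○○[○]○○○○○○…
k=1  q0 h=19  …○○○○○○[○]●○○○○○…
k=2  q0 h=18  …○○○○○○[○]●●○○○○…
k=3  q0 h=17  …○○○○○○[○]●●●○○○…
k=4  q0 h=16  …○○○○○○[○]●●●●○○…
k=5  q0 h=15  …○○○○○○[○]●●●●●○…
k=6  q0 h=14  …○○○○○○[○]●●●●●●…
k=7  q0 h=13  …○○○○○○[○]●●●●●●…
k=8  q0 h=12  …○○○○○○[○]●●●●●●…
k=9  q0 h=11  …○○○○○○[○]●●●●●●…
k=10  q0 h=10  …○○○○○○[○]●●●●●●…
k=11  q0 h= 9  …○○○○○○[○]●●●●●●…
k=12  q0 h= 8  …○○○○○○[○]●●●●●●…
k=13  q0 h= 7  …○○○○○○[○]●●●●●●…
k=14  q0 h= 6  |○○○○○○[○]●●●●●●…
k=15  q0 h= 5  |○○○○○[○]●●●●●●…
k=16  q0 h= 4  |○○○○[○]●●●●●●…
k=17  q0 h= 3  |○○○[○]●●●●●●…
k=18  q0 h= 2  |○○[○]●●●●●●…
k=19  q0 h= 1  |○[○]●●●●●●…
k=20  q0 h= 0  |[○]●●●●●●…
k=21  q0 h= 0  |[●]●●●●●●…
k=22  q1 h= 1  |●[●]●●●●●●…
k=23  q0 h= 0  |[●]●●●●●●…
k=24  q1 h= 1  |●[●]●●●●●●…

1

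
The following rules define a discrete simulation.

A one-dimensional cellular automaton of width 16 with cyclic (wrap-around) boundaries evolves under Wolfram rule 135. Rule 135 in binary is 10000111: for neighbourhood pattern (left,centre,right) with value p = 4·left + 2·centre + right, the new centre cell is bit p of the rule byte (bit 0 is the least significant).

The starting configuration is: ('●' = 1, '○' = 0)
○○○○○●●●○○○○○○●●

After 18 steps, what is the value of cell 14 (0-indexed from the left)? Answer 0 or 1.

t=0: ○○○○○●●●○○○○○○●●
t=1: ○●●●●○●○○●●●●●○○
t=2: ●○●●○○●○●○●●●○○●
t=3: ○○○○○●●○●○○●○○●○
t=4: ●●●●●○○○●○●●○●●○
t=5: ○●●●○○●●●○○○○○○○
t=6: ●○●○○●○●○○●●●●●●
t=7: ○○●○●●○●○●○●●●●●
t=8: ○●●○○○○●○●○○●●●○
t=9: ●○○○●●●●○●○●○●○○
t=10: ●○●●○●●○○●○●○●○●
t=11: ○○○○○○○○●●○●○●○○
t=12: ●●●●●●●●○○○●○●○●
t=13: ●●●●●●●○○●●●○●○○
t=14: ○●●●●●○○●○●○○●○●
t=15: ○○●●●○○●●○●○●●○●
t=16: ○●○●○○●○○○●○○○○●
t=17: ○●○●○●●○●●●○●●●●
t=18: ○●○●○○○○○●○○○●●○

1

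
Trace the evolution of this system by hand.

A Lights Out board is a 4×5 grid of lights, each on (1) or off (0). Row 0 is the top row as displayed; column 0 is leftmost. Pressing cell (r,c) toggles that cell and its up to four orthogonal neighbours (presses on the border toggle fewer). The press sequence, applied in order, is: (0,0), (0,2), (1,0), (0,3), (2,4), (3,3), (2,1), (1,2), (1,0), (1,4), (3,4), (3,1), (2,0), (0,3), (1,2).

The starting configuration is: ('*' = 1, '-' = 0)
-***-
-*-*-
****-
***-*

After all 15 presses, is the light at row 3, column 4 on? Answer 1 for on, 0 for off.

k=0  -***-
-*-*-
****-
***-*
k=1  *-**-
**-*-
****-
***-*
k=2  **---
****-
****-
***-*
k=3  -*---
--**-
-***-
***-*
k=4  -****
--*--
-***-
***-*
k=5  -****
--*-*
-**-*
***--
k=6  -****
--*-*
-****
**-**
k=7  -****
-**-*
*--**
*--**
k=8  -*-**
---**
*-***
*--**
k=9  **-**
**-**
--***
*--**
k=10  **-*-
**---
--**-
*--**
k=11  **-*-
**---
--***
*----
k=12  **-*-
**---
-****
-**--
k=13  **-*-
-*---
*-***
***--
k=14  ***-*
-*-*-
*-***
***--
k=15  **--*
--*--
*--**
***--

0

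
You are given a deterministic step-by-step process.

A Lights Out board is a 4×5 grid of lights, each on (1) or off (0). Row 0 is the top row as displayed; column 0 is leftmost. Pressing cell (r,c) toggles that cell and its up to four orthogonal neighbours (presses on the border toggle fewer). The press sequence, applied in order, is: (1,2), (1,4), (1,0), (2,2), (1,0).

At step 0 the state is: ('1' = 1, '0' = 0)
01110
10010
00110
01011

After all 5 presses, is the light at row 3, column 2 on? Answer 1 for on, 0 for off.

[0] 01110
10010
00110
01011
[1] 01010
11100
00010
01011
[2] 01011
11111
00011
01011
[3] 11011
00111
10011
01011
[4] 11011
00011
11101
01111
[5] 01011
11011
01101
01111

1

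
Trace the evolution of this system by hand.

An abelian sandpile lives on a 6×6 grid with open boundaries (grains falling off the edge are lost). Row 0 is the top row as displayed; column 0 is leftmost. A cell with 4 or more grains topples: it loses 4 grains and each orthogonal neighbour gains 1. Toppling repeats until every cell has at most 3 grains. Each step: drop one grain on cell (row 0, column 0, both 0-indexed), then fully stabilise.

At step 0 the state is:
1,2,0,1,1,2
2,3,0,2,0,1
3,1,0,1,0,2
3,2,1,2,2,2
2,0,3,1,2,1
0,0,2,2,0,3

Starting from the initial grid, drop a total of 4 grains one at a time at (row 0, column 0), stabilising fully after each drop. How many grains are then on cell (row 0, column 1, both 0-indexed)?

3

0) 1,2,0,1,1,2
2,3,0,2,0,1
3,1,0,1,0,2
3,2,1,2,2,2
2,0,3,1,2,1
0,0,2,2,0,3
1) 2,2,0,1,1,2
2,3,0,2,0,1
3,1,0,1,0,2
3,2,1,2,2,2
2,0,3,1,2,1
0,0,2,2,0,3
2) 3,2,0,1,1,2
2,3,0,2,0,1
3,1,0,1,0,2
3,2,1,2,2,2
2,0,3,1,2,1
0,0,2,2,0,3
3) 0,3,0,1,1,2
3,3,0,2,0,1
3,1,0,1,0,2
3,2,1,2,2,2
2,0,3,1,2,1
0,0,2,2,0,3
4) 1,3,0,1,1,2
3,3,0,2,0,1
3,1,0,1,0,2
3,2,1,2,2,2
2,0,3,1,2,1
0,0,2,2,0,3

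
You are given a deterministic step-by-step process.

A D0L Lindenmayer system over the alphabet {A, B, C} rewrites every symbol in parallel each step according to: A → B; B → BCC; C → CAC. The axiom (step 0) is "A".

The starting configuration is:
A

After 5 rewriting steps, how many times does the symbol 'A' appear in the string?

step 0: A
step 1: B
step 2: BCC
step 3: BCCCACCAC
step 4: BCCCACCACCACBCACCACBCAC
step 5: BCCCACCACCACBCACCACBCACCACBCACBCCCACBCACCACBCACBCCCACBCAC

14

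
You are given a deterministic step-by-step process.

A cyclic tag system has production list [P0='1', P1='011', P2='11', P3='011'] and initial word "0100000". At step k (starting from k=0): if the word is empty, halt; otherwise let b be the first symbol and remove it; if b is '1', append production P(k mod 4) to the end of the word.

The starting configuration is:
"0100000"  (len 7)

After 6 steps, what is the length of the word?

4

k=0  "0100000"  (len 7)
k=1  "100000"  (len 6)
k=2  "00000011"  (len 8)
k=3  "0000011"  (len 7)
k=4  "000011"  (len 6)
k=5  "00011"  (len 5)
k=6  "0011"  (len 4)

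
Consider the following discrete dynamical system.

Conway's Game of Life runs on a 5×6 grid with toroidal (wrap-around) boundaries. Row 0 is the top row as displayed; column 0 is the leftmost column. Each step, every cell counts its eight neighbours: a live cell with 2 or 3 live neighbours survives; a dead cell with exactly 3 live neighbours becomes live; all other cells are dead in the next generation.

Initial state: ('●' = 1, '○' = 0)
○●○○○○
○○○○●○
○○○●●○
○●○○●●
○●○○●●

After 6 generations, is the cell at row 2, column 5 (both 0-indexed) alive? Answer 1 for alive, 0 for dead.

1

k=0  ○●○○○○
○○○○●○
○○○●●○
○●○○●●
○●○○●●
k=1  ●○○○●●
○○○●●○
○○○●○○
○○●○○○
○●●○●●
k=2  ●●●○○○
○○○●○○
○○●●●○
○●●○●○
○●●○●○
k=3  ●○○○○○
○○○○●○
○●○○●○
○○○○●●
○○○○○●
k=4  ○○○○○●
○○○○○●
○○○●●○
●○○○●●
●○○○●●
k=5  ○○○○○○
○○○○○●
●○○●○○
●○○○○○
○○○○○○
k=6  ○○○○○○
○○○○○○
●○○○○●
○○○○○○
○○○○○○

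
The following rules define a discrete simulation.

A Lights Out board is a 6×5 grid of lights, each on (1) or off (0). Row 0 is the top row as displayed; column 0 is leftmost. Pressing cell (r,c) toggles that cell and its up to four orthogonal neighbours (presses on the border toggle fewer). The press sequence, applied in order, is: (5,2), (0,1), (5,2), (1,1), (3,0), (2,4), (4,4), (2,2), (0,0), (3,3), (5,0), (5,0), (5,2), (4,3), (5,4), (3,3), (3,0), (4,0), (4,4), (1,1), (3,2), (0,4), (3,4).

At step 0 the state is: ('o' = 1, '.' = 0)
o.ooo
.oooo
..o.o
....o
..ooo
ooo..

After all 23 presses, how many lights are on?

gen 0: o.ooo
.oooo
..o.o
....o
..ooo
ooo..
gen 1: o.ooo
.oooo
..o.o
....o
...oo
o..o.
gen 2: .o.oo
..ooo
..o.o
....o
...oo
o..o.
gen 3: .o.oo
..ooo
..o.o
....o
..ooo
ooo..
gen 4: ...oo
oo.oo
.oo.o
....o
..ooo
ooo..
gen 5: ...oo
oo.oo
ooo.o
oo..o
o.ooo
ooo..
gen 6: ...oo
oo.o.
oooo.
oo...
o.ooo
ooo..
gen 7: ...oo
oo.o.
oooo.
oo..o
o.o..
ooo.o
gen 8: ...oo
oooo.
o....
ooo.o
o.o..
ooo.o
gen 9: oo.oo
.ooo.
o....
ooo.o
o.o..
ooo.o
gen 10: oo.oo
.ooo.
o..o.
oo.o.
o.oo.
ooo.o
gen 11: oo.oo
.ooo.
o..o.
oo.o.
..oo.
..o.o
gen 12: oo.oo
.ooo.
o..o.
oo.o.
o.oo.
ooo.o
gen 13: oo.oo
.ooo.
o..o.
oo.o.
o..o.
o..oo
gen 14: oo.oo
.ooo.
o..o.
oo...
o.o.o
o...o
gen 15: oo.oo
.ooo.
o..o.
oo...
o.o..
o..o.
gen 16: oo.oo
.ooo.
o....
ooooo
o.oo.
o..o.
gen 17: oo.oo
.ooo.
.....
..ooo
..oo.
o..o.
gen 18: oo.oo
.ooo.
.....
o.ooo
oooo.
...o.
gen 19: oo.oo
.ooo.
.....
o.oo.
ooo.o
...oo
gen 20: o..oo
o..o.
.o...
o.oo.
ooo.o
...oo
gen 21: o..oo
o..o.
.oo..
oo...
oo..o
...oo
gen 22: o....
o..oo
.oo..
oo...
oo..o
...oo
gen 23: o....
o..oo
.oo.o
oo.oo
oo...
...oo

15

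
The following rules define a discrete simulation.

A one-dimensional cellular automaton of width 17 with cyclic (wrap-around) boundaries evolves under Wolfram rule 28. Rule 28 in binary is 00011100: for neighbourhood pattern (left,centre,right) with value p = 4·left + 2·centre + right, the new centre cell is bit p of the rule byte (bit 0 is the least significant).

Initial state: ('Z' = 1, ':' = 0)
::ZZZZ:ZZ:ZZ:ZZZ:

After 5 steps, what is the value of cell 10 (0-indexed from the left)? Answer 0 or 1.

1

step 0: ::ZZZZ:ZZ:ZZ:ZZZ:
step 1: ::Z::::Z::Z::Z::Z
step 2: Z:ZZ:::ZZ:ZZ:ZZ:Z
step 3: ::Z:Z::Z::Z::Z::Z
step 4: Z:Z:ZZ:ZZ:ZZ:ZZ:Z
step 5: ::Z:Z::Z::Z::Z::Z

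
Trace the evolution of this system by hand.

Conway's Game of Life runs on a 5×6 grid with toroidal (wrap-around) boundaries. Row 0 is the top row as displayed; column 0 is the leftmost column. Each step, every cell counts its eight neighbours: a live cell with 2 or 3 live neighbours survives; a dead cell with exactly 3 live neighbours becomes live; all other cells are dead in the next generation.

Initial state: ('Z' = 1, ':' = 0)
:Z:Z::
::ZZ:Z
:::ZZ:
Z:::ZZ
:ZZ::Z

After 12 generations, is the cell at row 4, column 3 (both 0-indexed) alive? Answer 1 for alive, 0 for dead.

0) :Z:Z::
::ZZ:Z
:::ZZ:
Z:::ZZ
:ZZ::Z
1) :Z:Z::
::::::
Z:Z:::
ZZZ:::
:ZZZ:Z
2) ZZ:ZZ:
:ZZ:::
Z:Z:::
:::::Z
:::ZZ:
3) ZZ::ZZ
:::::Z
Z:Z:::
:::ZZZ
Z:ZZ::
4) :ZZZZ:
::::Z:
Z::Z::
Z:::ZZ
::Z:::
5) :ZZ:Z:
:Z::ZZ
Z::Z::
ZZ:ZZZ
Z:Z:::
6) ::Z:Z:
:Z::ZZ
:::Z::
:::ZZ:
::::::
7) :::ZZZ
::Z:ZZ
::ZZ:Z
:::ZZ:
::::Z:
8) ::::::
Z:Z:::
::Z::Z
::Z::Z
::::::
9) ::::::
:Z::::
Z:ZZ:Z
::::::
::::::
10) ::::::
ZZZ:::
ZZZ:::
::::::
::::::
11) :Z::::
Z:Z:::
Z:Z:::
:Z::::
::::::
12) :Z::::
Z:Z:::
Z:Z:::
:Z::::
::::::

0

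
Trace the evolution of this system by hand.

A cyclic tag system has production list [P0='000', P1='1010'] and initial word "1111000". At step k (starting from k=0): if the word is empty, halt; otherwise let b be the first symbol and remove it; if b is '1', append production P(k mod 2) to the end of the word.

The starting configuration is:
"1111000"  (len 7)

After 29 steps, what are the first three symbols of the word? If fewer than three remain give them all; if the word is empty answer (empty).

101

k=0  "1111000"  (len 7)
k=1  "111000000"  (len 9)
k=2  "110000001010"  (len 12)
k=3  "10000001010000"  (len 14)
k=4  "00000010100001010"  (len 17)
k=5  "0000010100001010"  (len 16)
k=6  "000010100001010"  (len 15)
k=7  "00010100001010"  (len 14)
k=8  "0010100001010"  (len 13)
k=9  "010100001010"  (len 12)
k=10  "10100001010"  (len 11)
k=11  "0100001010000"  (len 13)
k=12  "100001010000"  (len 12)
k=13  "00001010000000"  (len 14)
k=14  "0001010000000"  (len 13)
k=15  "001010000000"  (len 12)
k=16  "01010000000"  (len 11)
k=17  "1010000000"  (len 10)
k=18  "0100000001010"  (len 13)
k=19  "100000001010"  (len 12)
k=20  "000000010101010"  (len 15)
k=21  "00000010101010"  (len 14)
k=22  "0000010101010"  (len 13)
k=23  "000010101010"  (len 12)
k=24  "00010101010"  (len 11)
k=25  "0010101010"  (len 10)
k=26  "010101010"  (len 9)
k=27  "10101010"  (len 8)
k=28  "01010101010"  (len 11)
k=29  "1010101010"  (len 10)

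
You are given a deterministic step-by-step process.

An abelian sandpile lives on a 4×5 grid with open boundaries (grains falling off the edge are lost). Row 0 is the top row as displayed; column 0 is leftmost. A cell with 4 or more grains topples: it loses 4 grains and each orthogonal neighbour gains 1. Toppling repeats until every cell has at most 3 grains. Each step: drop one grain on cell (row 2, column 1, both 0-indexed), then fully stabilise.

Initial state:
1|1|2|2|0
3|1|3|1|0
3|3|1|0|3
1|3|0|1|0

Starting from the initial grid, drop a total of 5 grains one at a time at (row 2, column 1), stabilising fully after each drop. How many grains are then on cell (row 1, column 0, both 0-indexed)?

step 0: 1|1|2|2|0
3|1|3|1|0
3|3|1|0|3
1|3|0|1|0
step 1: 2|1|2|2|0
0|3|3|1|0
1|2|2|0|3
3|0|1|1|0
step 2: 2|1|2|2|0
0|3|3|1|0
1|3|2|0|3
3|0|1|1|0
step 3: 2|2|3|2|0
1|1|1|2|0
2|2|0|1|3
3|1|2|1|0
step 4: 2|2|3|2|0
1|1|1|2|0
2|3|0|1|3
3|1|2|1|0
step 5: 2|2|3|2|0
1|2|1|2|0
3|0|1|1|3
3|2|2|1|0

1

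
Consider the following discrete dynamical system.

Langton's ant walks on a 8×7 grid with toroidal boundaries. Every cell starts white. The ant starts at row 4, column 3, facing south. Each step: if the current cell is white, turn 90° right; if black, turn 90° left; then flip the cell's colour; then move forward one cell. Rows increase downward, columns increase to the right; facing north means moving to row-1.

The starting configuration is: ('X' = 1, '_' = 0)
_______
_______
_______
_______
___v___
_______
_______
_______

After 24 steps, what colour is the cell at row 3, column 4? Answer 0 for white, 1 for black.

gen 0: _______
_______
_______
_______
___v___
_______
_______
_______
gen 1: _______
_______
_______
_______
__<X___
_______
_______
_______
gen 2: _______
_______
_______
__^____
__XX___
_______
_______
_______
gen 3: _______
_______
_______
__X>___
__XX___
_______
_______
_______
gen 4: _______
_______
_______
__XX___
__Xv___
_______
_______
_______
gen 5: _______
_______
_______
__XX___
__X_>__
_______
_______
_______
gen 6: _______
_______
_______
__XX___
__X_X__
____v__
_______
_______
gen 7: _______
_______
_______
__XX___
__X_X__
___<X__
_______
_______
gen 8: _______
_______
_______
__XX___
__X^X__
___XX__
_______
_______
gen 9: _______
_______
_______
__XX___
__XX>__
___XX__
_______
_______
gen 10: _______
_______
_______
__XX^__
__XX___
___XX__
_______
_______
gen 11: _______
_______
_______
__XXX>_
__XX___
___XX__
_______
_______
gen 12: _______
_______
_______
__XXXX_
__XX_v_
___XX__
_______
_______
gen 13: _______
_______
_______
__XXXX_
__XX<X_
___XX__
_______
_______
gen 14: _______
_______
_______
__XX^X_
__XXXX_
___XX__
_______
_______
gen 15: _______
_______
_______
__X<_X_
__XXXX_
___XX__
_______
_______
gen 16: _______
_______
_______
__X__X_
__XvXX_
___XX__
_______
_______
gen 17: _______
_______
_______
__X__X_
__X_>X_
___XX__
_______
_______
gen 18: _______
_______
_______
__X_^X_
__X__X_
___XX__
_______
_______
gen 19: _______
_______
_______
__X_X>_
__X__X_
___XX__
_______
_______
gen 20: _______
_______
_____^_
__X_X__
__X__X_
___XX__
_______
_______
gen 21: _______
_______
_____X>
__X_X__
__X__X_
___XX__
_______
_______
gen 22: _______
_______
_____XX
__X_X_v
__X__X_
___XX__
_______
_______
gen 23: _______
_______
_____XX
__X_X<X
__X__X_
___XX__
_______
_______
gen 24: _______
_______
_____^X
__X_XXX
__X__X_
___XX__
_______
_______

1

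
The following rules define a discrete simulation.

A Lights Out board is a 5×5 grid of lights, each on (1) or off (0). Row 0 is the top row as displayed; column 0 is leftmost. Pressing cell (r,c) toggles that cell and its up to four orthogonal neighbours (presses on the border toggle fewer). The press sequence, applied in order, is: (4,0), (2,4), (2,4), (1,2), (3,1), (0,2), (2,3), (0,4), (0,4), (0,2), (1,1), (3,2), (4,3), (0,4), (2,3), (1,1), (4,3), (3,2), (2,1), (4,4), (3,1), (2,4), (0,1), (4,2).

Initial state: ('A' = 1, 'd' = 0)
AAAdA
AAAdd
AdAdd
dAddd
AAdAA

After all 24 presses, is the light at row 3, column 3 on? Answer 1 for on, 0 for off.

step 0: AAAdA
AAAdd
AdAdd
dAddd
AAdAA
step 1: AAAdA
AAAdd
AdAdd
AAddd
dddAA
step 2: AAAdA
AAAdA
AdAAA
AAddA
dddAA
step 3: AAAdA
AAAdd
AdAdd
AAddd
dddAA
step 4: AAddA
AddAd
Adddd
AAddd
dddAA
step 5: AAddA
AddAd
AAddd
ddAdd
dAdAA
step 6: AdAAA
AdAAd
AAddd
ddAdd
dAdAA
step 7: AdAAA
AdAdd
AAAAA
ddAAd
dAdAA
step 8: AdAdd
AdAdA
AAAAA
ddAAd
dAdAA
step 9: AdAAA
AdAdd
AAAAA
ddAAd
dAdAA
step 10: AAddA
Adddd
AAAAA
ddAAd
dAdAA
step 11: AdddA
dAAdd
AdAAA
ddAAd
dAdAA
step 12: AdddA
dAAdd
AddAA
dAddd
dAAAA
step 13: AdddA
dAAdd
AddAA
dAdAd
dAddd
step 14: AddAd
dAAdA
AddAA
dAdAd
dAddd
step 15: AddAd
dAAAA
AdAdd
dAddd
dAddd
step 16: AAdAd
AddAA
AAAdd
dAddd
dAddd
step 17: AAdAd
AddAA
AAAdd
dAdAd
dAAAA
step 18: AAdAd
AddAA
AAddd
ddAdd
dAdAA
step 19: AAdAd
AAdAA
ddAdd
dAAdd
dAdAA
step 20: AAdAd
AAdAA
ddAdd
dAAdA
dAddd
step 21: AAdAd
AAdAA
dAAdd
AdddA
ddddd
step 22: AAdAd
AAdAd
dAAAA
Adddd
ddddd
step 23: ddAAd
AddAd
dAAAA
Adddd
ddddd
step 24: ddAAd
AddAd
dAAAA
AdAdd
dAAAd

0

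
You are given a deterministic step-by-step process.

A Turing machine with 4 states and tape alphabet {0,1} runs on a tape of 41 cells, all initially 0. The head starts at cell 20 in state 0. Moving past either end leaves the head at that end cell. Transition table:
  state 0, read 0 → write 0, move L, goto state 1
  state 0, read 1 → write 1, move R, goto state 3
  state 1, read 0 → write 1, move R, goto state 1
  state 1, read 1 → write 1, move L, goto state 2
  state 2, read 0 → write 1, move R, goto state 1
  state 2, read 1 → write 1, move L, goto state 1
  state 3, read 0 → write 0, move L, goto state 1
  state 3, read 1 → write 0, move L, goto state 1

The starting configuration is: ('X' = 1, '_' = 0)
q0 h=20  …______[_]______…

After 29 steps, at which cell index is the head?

0) q0 h=20  …______[_]______…
1) q1 h=19  …______[_]______…
2) q1 h=20  …_____X[_]______…
3) q1 h=21  …____XX[_]______…
4) q1 h=22  …___XXX[_]______…
5) q1 h=23  …__XXXX[_]______…
6) q1 h=24  …_XXXXX[_]______…
7) q1 h=25  …XXXXXX[_]______…
8) q1 h=26  …XXXXXX[_]______…
9) q1 h=27  …XXXXXX[_]______…
10) q1 h=28  …XXXXXX[_]______…
11) q1 h=29  …XXXXXX[_]______…
12) q1 h=30  …XXXXXX[_]______…
13) q1 h=31  …XXXXXX[_]______…
14) q1 h=32  …XXXXXX[_]______…
15) q1 h=33  …XXXXXX[_]______…
16) q1 h=34  …XXXXXX[_]______|
17) q1 h=35  …XXXXXX[_]_____|
18) q1 h=36  …XXXXXX[_]____|
19) q1 h=37  …XXXXXX[_]___|
20) q1 h=38  …XXXXXX[_]__|
21) q1 h=39  …XXXXXX[_]_|
22) q1 h=40  …XXXXXX[_]|
23) q1 h=40  …XXXXXX[X]|
24) q2 h=39  …XXXXXX[X]X|
25) q1 h=38  …XXXXXX[X]XX|
26) q2 h=37  …XXXXXX[X]XXX|
27) q1 h=36  …XXXXXX[X]XXXX|
28) q2 h=35  …XXXXXX[X]XXXXX|
29) q1 h=34  …XXXXXX[X]XXXXXX|

34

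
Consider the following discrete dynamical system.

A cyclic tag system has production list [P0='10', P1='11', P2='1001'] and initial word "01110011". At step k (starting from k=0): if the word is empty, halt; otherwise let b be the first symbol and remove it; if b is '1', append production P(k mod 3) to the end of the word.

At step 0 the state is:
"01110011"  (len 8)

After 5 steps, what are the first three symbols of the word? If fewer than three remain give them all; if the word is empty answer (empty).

011

gen 0: "01110011"  (len 8)
gen 1: "1110011"  (len 7)
gen 2: "11001111"  (len 8)
gen 3: "10011111001"  (len 11)
gen 4: "001111100110"  (len 12)
gen 5: "01111100110"  (len 11)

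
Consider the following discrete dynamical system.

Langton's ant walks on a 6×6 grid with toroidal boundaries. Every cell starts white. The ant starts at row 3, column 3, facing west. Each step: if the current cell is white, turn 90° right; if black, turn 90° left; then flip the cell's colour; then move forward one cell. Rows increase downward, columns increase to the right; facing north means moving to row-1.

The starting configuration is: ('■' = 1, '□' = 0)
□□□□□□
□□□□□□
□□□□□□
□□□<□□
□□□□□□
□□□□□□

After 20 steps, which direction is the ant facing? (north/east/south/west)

gen 0: □□□□□□
□□□□□□
□□□□□□
□□□<□□
□□□□□□
□□□□□□
gen 1: □□□□□□
□□□□□□
□□□^□□
□□□■□□
□□□□□□
□□□□□□
gen 2: □□□□□□
□□□□□□
□□□■>□
□□□■□□
□□□□□□
□□□□□□
gen 3: □□□□□□
□□□□□□
□□□■■□
□□□■v□
□□□□□□
□□□□□□
gen 4: □□□□□□
□□□□□□
□□□■■□
□□□<■□
□□□□□□
□□□□□□
gen 5: □□□□□□
□□□□□□
□□□■■□
□□□□■□
□□□v□□
□□□□□□
gen 6: □□□□□□
□□□□□□
□□□■■□
□□□□■□
□□<■□□
□□□□□□
gen 7: □□□□□□
□□□□□□
□□□■■□
□□^□■□
□□■■□□
□□□□□□
gen 8: □□□□□□
□□□□□□
□□□■■□
□□■>■□
□□■■□□
□□□□□□
gen 9: □□□□□□
□□□□□□
□□□■■□
□□■■■□
□□■v□□
□□□□□□
gen 10: □□□□□□
□□□□□□
□□□■■□
□□■■■□
□□■□>□
□□□□□□
gen 11: □□□□□□
□□□□□□
□□□■■□
□□■■■□
□□■□■□
□□□□v□
gen 12: □□□□□□
□□□□□□
□□□■■□
□□■■■□
□□■□■□
□□□<■□
gen 13: □□□□□□
□□□□□□
□□□■■□
□□■■■□
□□■^■□
□□□■■□
gen 14: □□□□□□
□□□□□□
□□□■■□
□□■■■□
□□■■>□
□□□■■□
gen 15: □□□□□□
□□□□□□
□□□■■□
□□■■^□
□□■■□□
□□□■■□
gen 16: □□□□□□
□□□□□□
□□□■■□
□□■<□□
□□■■□□
□□□■■□
gen 17: □□□□□□
□□□□□□
□□□■■□
□□■□□□
□□■v□□
□□□■■□
gen 18: □□□□□□
□□□□□□
□□□■■□
□□■□□□
□□■□>□
□□□■■□
gen 19: □□□□□□
□□□□□□
□□□■■□
□□■□□□
□□■□■□
□□□■v□
gen 20: □□□□□□
□□□□□□
□□□■■□
□□■□□□
□□■□■□
□□□■□>

east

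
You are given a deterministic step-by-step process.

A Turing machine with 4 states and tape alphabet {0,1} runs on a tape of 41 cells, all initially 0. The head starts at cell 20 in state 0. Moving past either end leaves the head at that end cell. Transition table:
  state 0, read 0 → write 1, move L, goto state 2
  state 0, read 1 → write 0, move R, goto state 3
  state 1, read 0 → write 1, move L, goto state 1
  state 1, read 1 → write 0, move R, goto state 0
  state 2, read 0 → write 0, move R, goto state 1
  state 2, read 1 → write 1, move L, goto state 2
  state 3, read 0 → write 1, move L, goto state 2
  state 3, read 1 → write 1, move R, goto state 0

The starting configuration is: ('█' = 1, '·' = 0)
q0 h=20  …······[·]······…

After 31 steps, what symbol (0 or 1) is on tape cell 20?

0

[0] q0 h=20  …······[·]······…
[1] q2 h=19  …······[·]█·····…
[2] q1 h=20  …······[█]······…
[3] q0 h=21  …······[·]······…
[4] q2 h=20  …······[·]█·····…
[5] q1 h=21  …······[█]······…
[6] q0 h=22  …······[·]······…
[7] q2 h=21  …······[·]█·····…
[8] q1 h=22  …······[█]······…
[9] q0 h=23  …······[·]······…
[10] q2 h=22  …······[·]█·····…
[11] q1 h=23  …······[█]······…
[12] q0 h=24  …······[·]······…
[13] q2 h=23  …······[·]█·····…
[14] q1 h=24  …······[█]······…
[15] q0 h=25  …······[·]······…
[16] q2 h=24  …······[·]█·····…
[17] q1 h=25  …······[█]······…
[18] q0 h=26  …······[·]······…
[19] q2 h=25  …······[·]█·····…
[20] q1 h=26  …······[█]······…
[21] q0 h=27  …······[·]······…
[22] q2 h=26  …······[·]█·····…
[23] q1 h=27  …······[█]······…
[24] q0 h=28  …······[·]······…
[25] q2 h=27  …······[·]█·····…
[26] q1 h=28  …······[█]······…
[27] q0 h=29  …······[·]······…
[28] q2 h=28  …······[·]█·····…
[29] q1 h=29  …······[█]······…
[30] q0 h=30  …······[·]······…
[31] q2 h=29  …······[·]█·····…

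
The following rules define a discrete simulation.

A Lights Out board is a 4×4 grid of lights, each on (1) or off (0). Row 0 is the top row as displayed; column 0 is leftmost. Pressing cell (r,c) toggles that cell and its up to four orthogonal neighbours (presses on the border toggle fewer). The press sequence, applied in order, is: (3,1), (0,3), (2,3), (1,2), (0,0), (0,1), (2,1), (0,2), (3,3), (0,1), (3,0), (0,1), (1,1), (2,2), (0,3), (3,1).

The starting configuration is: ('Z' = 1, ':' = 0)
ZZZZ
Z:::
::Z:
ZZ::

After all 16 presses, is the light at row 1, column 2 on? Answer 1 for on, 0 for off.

0

k=0  ZZZZ
Z:::
::Z:
ZZ::
k=1  ZZZZ
Z:::
:ZZ:
::Z:
k=2  ZZ::
Z::Z
:ZZ:
::Z:
k=3  ZZ::
Z:::
:Z:Z
::ZZ
k=4  ZZZ:
ZZZZ
:ZZZ
::ZZ
k=5  ::Z:
:ZZZ
:ZZZ
::ZZ
k=6  ZZ::
::ZZ
:ZZZ
::ZZ
k=7  ZZ::
:ZZZ
Z::Z
:ZZZ
k=8  Z:ZZ
:Z:Z
Z::Z
:ZZZ
k=9  Z:ZZ
:Z:Z
Z:::
:Z::
k=10  :Z:Z
:::Z
Z:::
:Z::
k=11  :Z:Z
:::Z
::::
Z:::
k=12  Z:ZZ
:Z:Z
::::
Z:::
k=13  ZZZZ
Z:ZZ
:Z::
Z:::
k=14  ZZZZ
Z::Z
::ZZ
Z:Z:
k=15  ZZ::
Z:::
::ZZ
Z:Z:
k=16  ZZ::
Z:::
:ZZZ
:Z::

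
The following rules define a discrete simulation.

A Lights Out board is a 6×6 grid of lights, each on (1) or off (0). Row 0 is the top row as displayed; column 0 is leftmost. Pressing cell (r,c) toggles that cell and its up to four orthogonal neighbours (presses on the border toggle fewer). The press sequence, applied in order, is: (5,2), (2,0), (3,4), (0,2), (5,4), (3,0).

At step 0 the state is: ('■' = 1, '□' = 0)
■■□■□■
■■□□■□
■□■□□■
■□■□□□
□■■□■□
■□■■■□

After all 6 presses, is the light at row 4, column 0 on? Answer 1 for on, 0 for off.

step 0: ■■□■□■
■■□□■□
■□■□□■
■□■□□□
□■■□■□
■□■■■□
step 1: ■■□■□■
■■□□■□
■□■□□■
■□■□□□
□■□□■□
■■□□■□
step 2: ■■□■□■
□■□□■□
□■■□□■
□□■□□□
□■□□■□
■■□□■□
step 3: ■■□■□■
□■□□■□
□■■□■■
□□■■■■
□■□□□□
■■□□■□
step 4: ■□■□□■
□■■□■□
□■■□■■
□□■■■■
□■□□□□
■■□□■□
step 5: ■□■□□■
□■■□■□
□■■□■■
□□■■■■
□■□□■□
■■□■□■
step 6: ■□■□□■
□■■□■□
■■■□■■
■■■■■■
■■□□■□
■■□■□■

1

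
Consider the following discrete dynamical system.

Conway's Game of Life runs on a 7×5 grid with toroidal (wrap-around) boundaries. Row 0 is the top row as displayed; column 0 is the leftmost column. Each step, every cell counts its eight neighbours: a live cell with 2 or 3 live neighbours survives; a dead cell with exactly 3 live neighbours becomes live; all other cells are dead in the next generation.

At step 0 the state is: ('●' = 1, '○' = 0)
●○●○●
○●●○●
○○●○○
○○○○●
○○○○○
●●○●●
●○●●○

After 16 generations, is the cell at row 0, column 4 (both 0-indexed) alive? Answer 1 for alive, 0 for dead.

0

0) ●○●○●
○●●○●
○○●○○
○○○○●
○○○○○
●●○●●
●○●●○
1) ○○○○○
○○●○●
●●●○○
○○○○○
○○○●○
●●○●○
○○○○○
2) ○○○○○
●○●●○
●●●●○
○●●○○
○○●○●
○○●○●
○○○○○
3) ○○○○○
●○○●○
●○○○○
○○○○●
●○●○○
○○○○○
○○○○○
4) ○○○○○
○○○○●
●○○○○
●●○○●
○○○○○
○○○○○
○○○○○
5) ○○○○○
○○○○○
○●○○○
●●○○●
●○○○○
○○○○○
○○○○○
6) ○○○○○
○○○○○
○●○○○
○●○○●
●●○○●
○○○○○
○○○○○
7) ○○○○○
○○○○○
●○○○○
○●●○●
○●○○●
●○○○○
○○○○○
8) ○○○○○
○○○○○
●●○○○
○●●●●
○●●●●
●○○○○
○○○○○
9) ○○○○○
○○○○○
●●○●●
○○○○○
○○○○○
●●●●●
○○○○○
10) ○○○○○
●○○○●
●○○○●
●○○○●
●●●●●
●●●●●
●●●●●
11) ○○●○○
●○○○●
○●○●○
○○●○○
○○○○○
○○○○○
○○○○○
12) ○○○○○
●●●●●
●●●●●
○○●○○
○○○○○
○○○○○
○○○○○
13) ●●●●●
○○○○○
○○○○○
●○●○●
○○○○○
○○○○○
○○○○○
14) ●●●●●
●●●●●
○○○○○
○○○○○
○○○○○
○○○○○
●●●●●
15) ○○○○○
○○○○○
●●●●●
○○○○○
○○○○○
●●●●●
○○○○○
16) ○○○○○
●●●●●
●●●●●
●●●●●
●●●●●
●●●●●
●●●●●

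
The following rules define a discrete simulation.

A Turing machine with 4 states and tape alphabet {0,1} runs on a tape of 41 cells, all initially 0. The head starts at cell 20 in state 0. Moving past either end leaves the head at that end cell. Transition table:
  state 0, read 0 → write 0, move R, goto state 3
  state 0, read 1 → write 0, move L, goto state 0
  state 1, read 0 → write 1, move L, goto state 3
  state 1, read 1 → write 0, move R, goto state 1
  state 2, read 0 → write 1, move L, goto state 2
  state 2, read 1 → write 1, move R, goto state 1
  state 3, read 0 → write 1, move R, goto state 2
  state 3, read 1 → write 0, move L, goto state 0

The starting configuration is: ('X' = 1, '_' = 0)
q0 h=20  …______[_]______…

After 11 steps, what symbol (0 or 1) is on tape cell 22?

0

[0] q0 h=20  …______[_]______…
[1] q3 h=21  …______[_]______…
[2] q2 h=22  …_____X[_]______…
[3] q2 h=21  …______[X]X_____…
[4] q1 h=22  …_____X[X]______…
[5] q1 h=23  …____X_[_]______…
[6] q3 h=22  …_____X[_]X_____…
[7] q2 h=23  …____XX[X]______…
[8] q1 h=24  …___XXX[_]______…
[9] q3 h=23  …____XX[X]X_____…
[10] q0 h=22  …_____X[X]_X____…
[11] q0 h=21  …______[X]__X___…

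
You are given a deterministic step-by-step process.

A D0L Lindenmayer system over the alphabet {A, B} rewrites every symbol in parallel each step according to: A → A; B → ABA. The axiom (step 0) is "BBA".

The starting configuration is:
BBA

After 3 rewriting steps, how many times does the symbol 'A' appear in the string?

t=0: BBA
t=1: ABAABAA
t=2: AABAAAABAAA
t=3: AAABAAAAAABAAAA

13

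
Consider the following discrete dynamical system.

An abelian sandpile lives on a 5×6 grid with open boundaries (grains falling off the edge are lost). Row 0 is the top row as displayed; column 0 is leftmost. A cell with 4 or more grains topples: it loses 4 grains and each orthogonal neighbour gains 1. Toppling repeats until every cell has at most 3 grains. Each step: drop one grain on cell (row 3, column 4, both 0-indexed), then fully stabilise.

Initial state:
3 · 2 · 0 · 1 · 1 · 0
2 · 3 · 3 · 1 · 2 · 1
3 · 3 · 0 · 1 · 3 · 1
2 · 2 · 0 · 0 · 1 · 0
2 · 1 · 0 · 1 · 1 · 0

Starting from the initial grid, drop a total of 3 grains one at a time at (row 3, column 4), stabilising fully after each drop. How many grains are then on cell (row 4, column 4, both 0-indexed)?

[0] 3 · 2 · 0 · 1 · 1 · 0
2 · 3 · 3 · 1 · 2 · 1
3 · 3 · 0 · 1 · 3 · 1
2 · 2 · 0 · 0 · 1 · 0
2 · 1 · 0 · 1 · 1 · 0
[1] 3 · 2 · 0 · 1 · 1 · 0
2 · 3 · 3 · 1 · 2 · 1
3 · 3 · 0 · 1 · 3 · 1
2 · 2 · 0 · 0 · 2 · 0
2 · 1 · 0 · 1 · 1 · 0
[2] 3 · 2 · 0 · 1 · 1 · 0
2 · 3 · 3 · 1 · 2 · 1
3 · 3 · 0 · 1 · 3 · 1
2 · 2 · 0 · 0 · 3 · 0
2 · 1 · 0 · 1 · 1 · 0
[3] 3 · 2 · 0 · 1 · 1 · 0
2 · 3 · 3 · 1 · 3 · 1
3 · 3 · 0 · 2 · 0 · 2
2 · 2 · 0 · 1 · 1 · 1
2 · 1 · 0 · 1 · 2 · 0

2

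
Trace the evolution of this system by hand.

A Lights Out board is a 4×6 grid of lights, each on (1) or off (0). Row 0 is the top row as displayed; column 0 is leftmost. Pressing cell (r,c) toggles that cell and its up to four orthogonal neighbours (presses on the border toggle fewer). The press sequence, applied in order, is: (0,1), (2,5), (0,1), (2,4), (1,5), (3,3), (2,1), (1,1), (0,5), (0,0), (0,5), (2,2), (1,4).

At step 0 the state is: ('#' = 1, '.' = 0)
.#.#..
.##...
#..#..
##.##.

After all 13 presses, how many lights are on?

gen 0: .#.#..
.##...
#..#..
##.##.
gen 1: #.##..
..#...
#..#..
##.##.
gen 2: #.##..
..#..#
#..###
##.###
gen 3: .#.#..
.##..#
#..###
##.###
gen 4: .#.#..
.##.##
#.....
##.#.#
gen 5: .#.#.#
.##...
#....#
##.#.#
gen 6: .#.#.#
.##...
#..#.#
###.##
gen 7: .#.#.#
..#...
.###.#
#.#.##
gen 8: ...#.#
##....
..##.#
#.#.##
gen 9: ...##.
##...#
..##.#
#.#.##
gen 10: ##.##.
.#...#
..##.#
#.#.##
gen 11: ##.#.#
.#....
..##.#
#.#.##
gen 12: ##.#.#
.##...
.#...#
#...##
gen 13: ##.###
.#####
.#..##
#...##

16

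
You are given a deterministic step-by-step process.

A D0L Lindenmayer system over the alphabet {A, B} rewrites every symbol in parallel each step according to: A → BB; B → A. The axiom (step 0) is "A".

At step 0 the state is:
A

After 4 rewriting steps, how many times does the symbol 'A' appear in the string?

4

step 0: A
step 1: BB
step 2: AA
step 3: BBBB
step 4: AAAA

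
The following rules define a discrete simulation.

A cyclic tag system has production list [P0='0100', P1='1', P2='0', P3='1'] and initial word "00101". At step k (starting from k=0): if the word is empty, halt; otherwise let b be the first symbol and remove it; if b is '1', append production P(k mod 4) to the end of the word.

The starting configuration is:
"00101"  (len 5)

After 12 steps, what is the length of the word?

step 0: "00101"  (len 5)
step 1: "0101"  (len 4)
step 2: "101"  (len 3)
step 3: "010"  (len 3)
step 4: "10"  (len 2)
step 5: "00100"  (len 5)
step 6: "0100"  (len 4)
step 7: "100"  (len 3)
step 8: "001"  (len 3)
step 9: "01"  (len 2)
step 10: "1"  (len 1)
step 11: "0"  (len 1)
step 12: (halted — word empty)

0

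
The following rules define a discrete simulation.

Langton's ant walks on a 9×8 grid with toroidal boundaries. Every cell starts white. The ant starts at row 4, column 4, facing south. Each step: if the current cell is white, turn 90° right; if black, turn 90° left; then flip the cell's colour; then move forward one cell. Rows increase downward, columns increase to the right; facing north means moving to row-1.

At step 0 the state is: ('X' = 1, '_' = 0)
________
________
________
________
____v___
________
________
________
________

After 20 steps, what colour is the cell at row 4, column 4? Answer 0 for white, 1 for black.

step 0: ________
________
________
________
____v___
________
________
________
________
step 1: ________
________
________
________
___<X___
________
________
________
________
step 2: ________
________
________
___^____
___XX___
________
________
________
________
step 3: ________
________
________
___X>___
___XX___
________
________
________
________
step 4: ________
________
________
___XX___
___Xv___
________
________
________
________
step 5: ________
________
________
___XX___
___X_>__
________
________
________
________
step 6: ________
________
________
___XX___
___X_X__
_____v__
________
________
________
step 7: ________
________
________
___XX___
___X_X__
____<X__
________
________
________
step 8: ________
________
________
___XX___
___X^X__
____XX__
________
________
________
step 9: ________
________
________
___XX___
___XX>__
____XX__
________
________
________
step 10: ________
________
________
___XX^__
___XX___
____XX__
________
________
________
step 11: ________
________
________
___XXX>_
___XX___
____XX__
________
________
________
step 12: ________
________
________
___XXXX_
___XX_v_
____XX__
________
________
________
step 13: ________
________
________
___XXXX_
___XX<X_
____XX__
________
________
________
step 14: ________
________
________
___XX^X_
___XXXX_
____XX__
________
________
________
step 15: ________
________
________
___X<_X_
___XXXX_
____XX__
________
________
________
step 16: ________
________
________
___X__X_
___XvXX_
____XX__
________
________
________
step 17: ________
________
________
___X__X_
___X_>X_
____XX__
________
________
________
step 18: ________
________
________
___X_^X_
___X__X_
____XX__
________
________
________
step 19: ________
________
________
___X_X>_
___X__X_
____XX__
________
________
________
step 20: ________
________
______^_
___X_X__
___X__X_
____XX__
________
________
________

0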